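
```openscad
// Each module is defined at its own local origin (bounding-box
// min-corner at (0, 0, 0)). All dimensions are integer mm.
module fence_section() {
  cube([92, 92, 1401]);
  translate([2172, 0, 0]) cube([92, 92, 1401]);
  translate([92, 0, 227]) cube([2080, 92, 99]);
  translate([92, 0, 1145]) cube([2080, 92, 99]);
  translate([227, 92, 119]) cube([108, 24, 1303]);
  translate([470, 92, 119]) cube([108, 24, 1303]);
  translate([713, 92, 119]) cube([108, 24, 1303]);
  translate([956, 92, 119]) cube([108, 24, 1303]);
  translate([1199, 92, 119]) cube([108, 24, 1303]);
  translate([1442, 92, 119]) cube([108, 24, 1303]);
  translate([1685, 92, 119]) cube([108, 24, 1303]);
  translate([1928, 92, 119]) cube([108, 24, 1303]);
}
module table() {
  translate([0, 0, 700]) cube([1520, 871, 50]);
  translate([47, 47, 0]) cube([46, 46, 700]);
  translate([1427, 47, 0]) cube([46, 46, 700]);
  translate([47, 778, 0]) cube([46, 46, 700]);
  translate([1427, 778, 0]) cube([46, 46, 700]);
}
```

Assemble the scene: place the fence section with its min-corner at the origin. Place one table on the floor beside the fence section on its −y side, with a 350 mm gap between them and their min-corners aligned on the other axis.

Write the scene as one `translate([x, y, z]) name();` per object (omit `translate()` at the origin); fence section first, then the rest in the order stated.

fence_section();
translate([0, -1221, 0]) table();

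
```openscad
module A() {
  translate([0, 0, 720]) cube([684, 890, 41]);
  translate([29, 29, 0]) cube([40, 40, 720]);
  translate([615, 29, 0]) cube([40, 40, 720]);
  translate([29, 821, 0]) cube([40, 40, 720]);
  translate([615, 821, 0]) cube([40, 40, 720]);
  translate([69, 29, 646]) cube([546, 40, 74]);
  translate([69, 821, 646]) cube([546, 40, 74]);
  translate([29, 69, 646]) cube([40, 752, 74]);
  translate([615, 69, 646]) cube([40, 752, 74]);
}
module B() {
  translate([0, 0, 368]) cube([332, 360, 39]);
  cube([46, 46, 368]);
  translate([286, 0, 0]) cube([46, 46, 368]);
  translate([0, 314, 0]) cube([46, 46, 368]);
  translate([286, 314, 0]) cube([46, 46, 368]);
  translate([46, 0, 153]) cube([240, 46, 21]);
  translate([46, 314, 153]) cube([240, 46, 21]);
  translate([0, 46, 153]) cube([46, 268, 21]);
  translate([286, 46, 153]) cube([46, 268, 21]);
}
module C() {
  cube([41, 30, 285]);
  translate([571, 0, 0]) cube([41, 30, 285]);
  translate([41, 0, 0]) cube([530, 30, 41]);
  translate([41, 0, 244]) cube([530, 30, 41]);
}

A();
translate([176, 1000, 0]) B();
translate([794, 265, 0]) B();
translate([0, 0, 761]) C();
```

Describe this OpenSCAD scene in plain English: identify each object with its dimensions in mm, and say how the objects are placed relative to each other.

A is a table with a 684×890 mm rectangular top, 41 mm thick, top surface at z = 761 mm, supported by four 40×40 mm square legs, each inset 29 mm from the nearest pair of top edges, running from the floor. Four apron rails, 40 mm thick and 74 mm tall, run between adjacent legs with their top edges flush with the underside of the top and their outer faces flush with the legs' outer faces.

B is a simple wooden stool: a rectangular seat 332 mm (x) by 360 mm (y), 39 mm thick, top face at z = 407 mm, on four square legs, each 46×46 mm in cross-section. The legs rest on z = 0, each flush with a corner of the seat. Four stretchers, 46 mm wide and 21 mm tall, connect adjacent legs with their undersides at z = 153 mm, each running between the inner faces of the legs it joins and aligned with the legs' outer faces on the other axis.

C is a rectangular picture frame lying in the x–z plane (depth along y). The opening is 530 mm wide (x) by 203 mm tall (z), surrounded by a border 41 mm wide on all four sides. The frame is 30 mm deep and is made of two full-height vertical stiles with two horizontal rails fitted between them.

Two stools sit around the table at the +y, +x sides. The picture frame is on top of the table.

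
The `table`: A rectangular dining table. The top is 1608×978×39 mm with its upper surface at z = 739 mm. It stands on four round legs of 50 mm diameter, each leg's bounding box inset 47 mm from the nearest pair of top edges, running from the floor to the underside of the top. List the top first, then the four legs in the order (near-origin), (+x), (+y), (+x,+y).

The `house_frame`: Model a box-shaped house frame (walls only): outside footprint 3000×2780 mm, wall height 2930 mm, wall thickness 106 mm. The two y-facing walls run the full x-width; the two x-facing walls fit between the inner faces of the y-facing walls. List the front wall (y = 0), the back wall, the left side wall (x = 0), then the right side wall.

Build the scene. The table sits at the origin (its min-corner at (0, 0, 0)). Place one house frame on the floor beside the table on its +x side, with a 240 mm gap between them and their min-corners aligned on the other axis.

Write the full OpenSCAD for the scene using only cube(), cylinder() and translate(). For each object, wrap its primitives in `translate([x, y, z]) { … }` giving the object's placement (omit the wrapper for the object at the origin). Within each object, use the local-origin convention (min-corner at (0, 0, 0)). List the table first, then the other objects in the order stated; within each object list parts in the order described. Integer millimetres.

translate([0, 0, 700]) cube([1608, 978, 39]);
translate([72, 72, 0]) cylinder(h = 700, r = 25);
translate([1536, 72, 0]) cylinder(h = 700, r = 25);
translate([72, 906, 0]) cylinder(h = 700, r = 25);
translate([1536, 906, 0]) cylinder(h = 700, r = 25);
translate([1848, 0, 0]) {
  cube([3000, 106, 2930]);
  translate([0, 2674, 0]) cube([3000, 106, 2930]);
  translate([0, 106, 0]) cube([106, 2568, 2930]);
  translate([2894, 106, 0]) cube([106, 2568, 2930]);
}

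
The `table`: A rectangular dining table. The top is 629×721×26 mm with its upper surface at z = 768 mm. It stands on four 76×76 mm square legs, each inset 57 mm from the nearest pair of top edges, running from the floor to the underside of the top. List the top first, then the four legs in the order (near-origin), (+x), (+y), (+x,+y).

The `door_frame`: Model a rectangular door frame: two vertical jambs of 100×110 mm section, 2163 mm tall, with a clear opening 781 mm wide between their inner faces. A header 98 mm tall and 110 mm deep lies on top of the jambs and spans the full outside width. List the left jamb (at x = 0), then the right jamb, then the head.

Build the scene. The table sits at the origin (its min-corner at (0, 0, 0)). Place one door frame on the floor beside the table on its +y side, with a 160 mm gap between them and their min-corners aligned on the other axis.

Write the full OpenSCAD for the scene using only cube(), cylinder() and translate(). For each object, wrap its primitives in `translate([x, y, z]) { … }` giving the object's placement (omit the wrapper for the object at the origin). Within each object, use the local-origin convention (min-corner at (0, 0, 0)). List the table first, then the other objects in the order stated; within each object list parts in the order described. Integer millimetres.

translate([0, 0, 742]) cube([629, 721, 26]);
translate([57, 57, 0]) cube([76, 76, 742]);
translate([496, 57, 0]) cube([76, 76, 742]);
translate([57, 588, 0]) cube([76, 76, 742]);
translate([496, 588, 0]) cube([76, 76, 742]);
translate([0, 881, 0]) {
  cube([100, 110, 2163]);
  translate([881, 0, 0]) cube([100, 110, 2163]);
  translate([0, 0, 2163]) cube([981, 110, 98]);
}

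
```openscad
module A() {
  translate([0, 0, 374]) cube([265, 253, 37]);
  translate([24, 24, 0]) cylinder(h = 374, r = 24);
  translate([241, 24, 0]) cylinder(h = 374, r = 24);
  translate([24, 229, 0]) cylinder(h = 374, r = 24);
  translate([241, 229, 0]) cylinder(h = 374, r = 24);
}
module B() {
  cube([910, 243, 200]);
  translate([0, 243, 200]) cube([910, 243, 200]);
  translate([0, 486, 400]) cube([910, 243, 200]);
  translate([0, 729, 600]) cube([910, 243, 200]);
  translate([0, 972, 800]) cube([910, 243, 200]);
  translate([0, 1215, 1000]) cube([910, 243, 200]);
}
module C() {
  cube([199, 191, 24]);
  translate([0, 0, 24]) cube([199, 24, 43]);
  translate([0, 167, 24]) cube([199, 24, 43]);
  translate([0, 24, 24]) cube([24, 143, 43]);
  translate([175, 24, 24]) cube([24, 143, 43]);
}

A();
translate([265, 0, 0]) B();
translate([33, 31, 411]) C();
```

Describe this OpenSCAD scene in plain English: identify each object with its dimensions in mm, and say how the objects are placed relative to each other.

A is a simple wooden stool: a rectangular seat 265 mm (x) by 253 mm (y), 37 mm thick, top face at z = 411 mm, on four round legs, each 48 mm in diameter. The legs rest on z = 0, each leg's axis is inset half a diameter from the nearest pair of seat edges (so the leg's bounding box is flush with the corner).

B is a straight staircase of 6 solid steps. Each step is 910 mm wide (x), 243 mm deep (y, the going) and 200 mm tall (the rise). The first step rests on the floor; each subsequent step sits one going further in +y and one rise higher in +z, directly behind and above the previous step with no overlap.

C is an open storage box with external size 199×191×67 mm and wall thickness 24 mm (the base is also 24 mm thick). The base covers the whole footprint; the four walls stand on the base, with the y-facing walls full-width and the x-facing walls fitting between their inner faces.

The staircase is against the stool's +x side, with their −y faces flush. The open box is on top of the stool, centred.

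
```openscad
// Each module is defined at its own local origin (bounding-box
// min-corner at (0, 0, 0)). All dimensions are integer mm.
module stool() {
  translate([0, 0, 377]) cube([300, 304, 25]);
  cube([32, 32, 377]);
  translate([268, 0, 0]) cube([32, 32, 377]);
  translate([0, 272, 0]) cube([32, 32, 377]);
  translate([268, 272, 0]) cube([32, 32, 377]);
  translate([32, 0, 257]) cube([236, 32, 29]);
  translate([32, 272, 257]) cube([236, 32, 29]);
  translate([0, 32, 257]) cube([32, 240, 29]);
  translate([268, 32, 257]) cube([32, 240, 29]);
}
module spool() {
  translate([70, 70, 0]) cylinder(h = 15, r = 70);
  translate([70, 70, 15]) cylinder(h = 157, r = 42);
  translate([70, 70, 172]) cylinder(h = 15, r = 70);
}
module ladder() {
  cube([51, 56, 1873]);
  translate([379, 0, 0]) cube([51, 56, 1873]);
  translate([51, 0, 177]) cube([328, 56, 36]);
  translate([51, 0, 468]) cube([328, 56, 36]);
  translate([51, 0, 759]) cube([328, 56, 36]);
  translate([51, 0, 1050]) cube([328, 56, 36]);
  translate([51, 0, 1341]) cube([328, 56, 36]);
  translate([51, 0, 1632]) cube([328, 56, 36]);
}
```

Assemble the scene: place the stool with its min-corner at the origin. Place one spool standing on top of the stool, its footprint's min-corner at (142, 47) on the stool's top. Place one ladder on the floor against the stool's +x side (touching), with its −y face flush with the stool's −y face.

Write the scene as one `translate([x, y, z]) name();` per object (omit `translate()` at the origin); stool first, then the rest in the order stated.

stool();
translate([142, 47, 402]) spool();
translate([300, 0, 0]) ladder();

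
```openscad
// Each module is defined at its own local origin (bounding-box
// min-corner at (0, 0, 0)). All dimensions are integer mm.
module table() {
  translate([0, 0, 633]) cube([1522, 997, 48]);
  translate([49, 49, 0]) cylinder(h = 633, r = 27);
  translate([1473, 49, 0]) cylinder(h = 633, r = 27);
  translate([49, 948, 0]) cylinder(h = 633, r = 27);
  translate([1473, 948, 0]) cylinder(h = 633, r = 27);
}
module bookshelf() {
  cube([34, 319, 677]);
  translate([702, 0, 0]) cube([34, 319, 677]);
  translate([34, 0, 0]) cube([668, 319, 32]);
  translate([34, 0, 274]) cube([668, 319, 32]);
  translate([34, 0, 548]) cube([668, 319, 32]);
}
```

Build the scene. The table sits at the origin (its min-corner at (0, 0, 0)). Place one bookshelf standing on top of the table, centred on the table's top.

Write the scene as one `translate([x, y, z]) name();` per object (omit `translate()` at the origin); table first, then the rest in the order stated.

table();
translate([393, 339, 681]) bookshelf();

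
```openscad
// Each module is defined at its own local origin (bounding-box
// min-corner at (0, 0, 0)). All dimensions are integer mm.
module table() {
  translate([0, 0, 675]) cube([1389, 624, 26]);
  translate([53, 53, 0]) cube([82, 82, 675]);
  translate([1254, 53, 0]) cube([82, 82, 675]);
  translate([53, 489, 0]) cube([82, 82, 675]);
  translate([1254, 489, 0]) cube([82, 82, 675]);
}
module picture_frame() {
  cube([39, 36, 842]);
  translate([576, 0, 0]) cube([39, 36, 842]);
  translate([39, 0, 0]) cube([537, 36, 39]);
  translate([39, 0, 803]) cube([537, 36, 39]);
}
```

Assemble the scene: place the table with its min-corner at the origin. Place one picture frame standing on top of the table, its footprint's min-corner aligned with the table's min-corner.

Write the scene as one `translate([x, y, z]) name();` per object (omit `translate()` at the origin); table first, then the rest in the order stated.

table();
translate([0, 0, 701]) picture_frame();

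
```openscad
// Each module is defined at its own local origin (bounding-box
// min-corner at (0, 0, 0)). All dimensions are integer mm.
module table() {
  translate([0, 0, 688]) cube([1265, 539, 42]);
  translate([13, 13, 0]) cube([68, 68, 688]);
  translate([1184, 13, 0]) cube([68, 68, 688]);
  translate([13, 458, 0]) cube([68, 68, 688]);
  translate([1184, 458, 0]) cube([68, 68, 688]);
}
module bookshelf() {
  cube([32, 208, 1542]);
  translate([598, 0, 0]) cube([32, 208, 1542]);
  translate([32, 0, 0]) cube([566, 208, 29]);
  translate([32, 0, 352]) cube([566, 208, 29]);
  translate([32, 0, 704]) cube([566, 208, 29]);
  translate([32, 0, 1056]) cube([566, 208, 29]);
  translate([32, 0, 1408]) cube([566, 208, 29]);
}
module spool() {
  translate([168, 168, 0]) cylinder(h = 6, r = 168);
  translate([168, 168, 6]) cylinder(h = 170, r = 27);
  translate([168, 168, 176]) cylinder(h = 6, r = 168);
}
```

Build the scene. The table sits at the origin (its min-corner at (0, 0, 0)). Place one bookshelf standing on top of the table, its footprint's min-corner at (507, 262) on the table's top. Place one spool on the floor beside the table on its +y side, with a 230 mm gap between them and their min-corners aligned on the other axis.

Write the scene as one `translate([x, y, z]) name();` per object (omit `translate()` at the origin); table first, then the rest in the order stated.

table();
translate([507, 262, 730]) bookshelf();
translate([0, 769, 0]) spool();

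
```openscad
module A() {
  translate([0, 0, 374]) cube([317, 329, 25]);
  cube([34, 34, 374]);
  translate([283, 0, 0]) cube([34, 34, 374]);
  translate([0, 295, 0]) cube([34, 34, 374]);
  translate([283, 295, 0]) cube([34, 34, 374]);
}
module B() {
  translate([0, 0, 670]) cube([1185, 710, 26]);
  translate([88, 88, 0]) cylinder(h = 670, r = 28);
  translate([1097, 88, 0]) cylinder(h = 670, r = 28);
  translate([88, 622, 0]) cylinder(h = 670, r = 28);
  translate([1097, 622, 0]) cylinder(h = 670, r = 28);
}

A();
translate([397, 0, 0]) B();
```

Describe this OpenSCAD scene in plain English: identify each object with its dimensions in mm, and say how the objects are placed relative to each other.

A is a simple wooden stool: a rectangular seat 317 mm (x) by 329 mm (y), 25 mm thick, top face at z = 399 mm, on four square legs, each 34×34 mm in cross-section. The legs rest on z = 0, each flush with a corner of the seat.

B is a table: top 1185 mm (x) × 710 mm (y), 26 mm thick, upper face at z = 696 mm, on four round legs of 56 mm diameter, each leg's bounding box inset 60 mm from the nearest pair of top edges, running from z = 0 to the bottom of the top.

The table is on the floor beside the stool on its +x side.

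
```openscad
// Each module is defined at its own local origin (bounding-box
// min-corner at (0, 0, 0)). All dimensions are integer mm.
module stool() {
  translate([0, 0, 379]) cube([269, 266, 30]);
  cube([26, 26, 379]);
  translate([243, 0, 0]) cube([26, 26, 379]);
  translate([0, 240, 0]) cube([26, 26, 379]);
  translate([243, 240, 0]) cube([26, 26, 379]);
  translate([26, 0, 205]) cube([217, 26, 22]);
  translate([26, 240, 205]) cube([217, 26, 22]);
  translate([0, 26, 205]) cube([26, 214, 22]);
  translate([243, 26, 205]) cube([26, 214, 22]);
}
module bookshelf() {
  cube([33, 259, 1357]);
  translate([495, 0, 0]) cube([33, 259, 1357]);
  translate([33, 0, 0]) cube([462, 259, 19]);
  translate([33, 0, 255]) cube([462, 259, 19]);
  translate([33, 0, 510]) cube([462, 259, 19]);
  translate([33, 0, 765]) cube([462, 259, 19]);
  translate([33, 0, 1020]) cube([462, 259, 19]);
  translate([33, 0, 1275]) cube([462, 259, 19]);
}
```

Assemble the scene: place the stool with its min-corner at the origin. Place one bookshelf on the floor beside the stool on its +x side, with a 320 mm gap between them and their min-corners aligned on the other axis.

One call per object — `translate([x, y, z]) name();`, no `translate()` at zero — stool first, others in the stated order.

stool();
translate([589, 0, 0]) bookshelf();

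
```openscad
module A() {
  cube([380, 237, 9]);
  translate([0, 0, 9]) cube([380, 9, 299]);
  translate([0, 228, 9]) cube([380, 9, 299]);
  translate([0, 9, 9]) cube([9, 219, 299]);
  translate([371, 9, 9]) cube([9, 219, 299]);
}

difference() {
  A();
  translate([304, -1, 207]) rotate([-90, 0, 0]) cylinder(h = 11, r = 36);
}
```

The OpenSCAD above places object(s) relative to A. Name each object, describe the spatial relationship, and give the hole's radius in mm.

A is an open box. The open box has a circular hole through its front wall. The hole's radius is 36 mm.

The subtracted cylinder has r = 36 mm.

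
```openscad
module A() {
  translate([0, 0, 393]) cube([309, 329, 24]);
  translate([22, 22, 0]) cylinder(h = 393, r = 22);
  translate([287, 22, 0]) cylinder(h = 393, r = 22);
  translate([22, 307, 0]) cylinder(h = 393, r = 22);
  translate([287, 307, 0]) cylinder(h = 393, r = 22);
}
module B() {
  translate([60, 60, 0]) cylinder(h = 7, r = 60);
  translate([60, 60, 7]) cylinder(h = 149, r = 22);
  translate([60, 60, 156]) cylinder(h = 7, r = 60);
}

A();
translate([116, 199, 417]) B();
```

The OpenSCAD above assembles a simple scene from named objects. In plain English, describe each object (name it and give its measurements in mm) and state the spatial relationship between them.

A is a simple wooden stool: a rectangular seat 309 mm (x) by 329 mm (y), 24 mm thick, top face at z = 417 mm, on four round legs, each 44 mm in diameter. The legs rest on z = 0, each leg's axis is inset half a diameter from the nearest pair of seat edges (so the leg's bounding box is flush with the corner).

B is a spool: two coaxial disc flanges of radius 60 mm and thickness 7 mm, joined by a core cylinder of radius 22 mm and height 149 mm. The lower flange rests on z = 0 and the three cylinders share a vertical axis.

The spool is on top of the stool.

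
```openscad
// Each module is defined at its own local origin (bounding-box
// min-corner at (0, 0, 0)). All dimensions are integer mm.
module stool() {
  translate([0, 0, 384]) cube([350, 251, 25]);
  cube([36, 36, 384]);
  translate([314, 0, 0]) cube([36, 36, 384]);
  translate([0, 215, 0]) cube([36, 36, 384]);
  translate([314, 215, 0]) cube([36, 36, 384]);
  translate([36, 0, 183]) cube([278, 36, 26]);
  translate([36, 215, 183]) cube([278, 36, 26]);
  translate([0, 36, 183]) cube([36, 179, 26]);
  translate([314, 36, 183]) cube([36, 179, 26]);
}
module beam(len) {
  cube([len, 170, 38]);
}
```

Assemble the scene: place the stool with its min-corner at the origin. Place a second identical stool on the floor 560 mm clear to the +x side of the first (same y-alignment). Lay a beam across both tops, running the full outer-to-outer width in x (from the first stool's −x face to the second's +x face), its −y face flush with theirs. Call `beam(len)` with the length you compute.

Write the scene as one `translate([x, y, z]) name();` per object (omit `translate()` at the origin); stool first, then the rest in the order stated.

stool();
translate([910, 0, 0]) stool();
translate([0, 0, 409]) beam(1260);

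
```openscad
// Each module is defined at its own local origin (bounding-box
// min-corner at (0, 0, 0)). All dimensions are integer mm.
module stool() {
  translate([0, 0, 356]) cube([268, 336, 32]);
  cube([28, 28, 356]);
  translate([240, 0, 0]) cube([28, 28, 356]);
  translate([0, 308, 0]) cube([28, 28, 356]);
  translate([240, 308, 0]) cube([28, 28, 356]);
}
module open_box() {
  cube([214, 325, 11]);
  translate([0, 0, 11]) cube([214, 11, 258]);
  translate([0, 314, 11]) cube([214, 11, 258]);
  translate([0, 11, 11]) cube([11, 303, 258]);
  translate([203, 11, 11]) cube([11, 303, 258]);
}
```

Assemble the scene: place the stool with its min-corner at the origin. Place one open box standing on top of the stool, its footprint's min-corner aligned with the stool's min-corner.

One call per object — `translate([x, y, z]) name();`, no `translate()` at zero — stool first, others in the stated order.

stool();
translate([0, 0, 388]) open_box();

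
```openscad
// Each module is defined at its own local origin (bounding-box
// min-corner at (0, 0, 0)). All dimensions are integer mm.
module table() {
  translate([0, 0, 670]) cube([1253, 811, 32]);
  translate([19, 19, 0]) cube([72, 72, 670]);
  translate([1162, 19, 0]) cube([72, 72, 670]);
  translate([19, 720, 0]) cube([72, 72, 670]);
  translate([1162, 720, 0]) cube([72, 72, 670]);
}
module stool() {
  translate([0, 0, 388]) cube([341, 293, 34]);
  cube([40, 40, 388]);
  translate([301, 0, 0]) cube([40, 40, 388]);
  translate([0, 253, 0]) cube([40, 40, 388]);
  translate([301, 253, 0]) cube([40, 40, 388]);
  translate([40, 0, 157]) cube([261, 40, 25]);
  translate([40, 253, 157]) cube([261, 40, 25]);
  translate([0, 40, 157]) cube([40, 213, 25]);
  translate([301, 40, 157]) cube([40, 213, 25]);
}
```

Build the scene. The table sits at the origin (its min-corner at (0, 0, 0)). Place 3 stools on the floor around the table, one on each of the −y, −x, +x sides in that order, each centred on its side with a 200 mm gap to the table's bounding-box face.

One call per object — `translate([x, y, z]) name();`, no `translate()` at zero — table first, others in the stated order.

table();
translate([456, -493, 0]) stool();
translate([-541, 259, 0]) stool();
translate([1453, 259, 0]) stool();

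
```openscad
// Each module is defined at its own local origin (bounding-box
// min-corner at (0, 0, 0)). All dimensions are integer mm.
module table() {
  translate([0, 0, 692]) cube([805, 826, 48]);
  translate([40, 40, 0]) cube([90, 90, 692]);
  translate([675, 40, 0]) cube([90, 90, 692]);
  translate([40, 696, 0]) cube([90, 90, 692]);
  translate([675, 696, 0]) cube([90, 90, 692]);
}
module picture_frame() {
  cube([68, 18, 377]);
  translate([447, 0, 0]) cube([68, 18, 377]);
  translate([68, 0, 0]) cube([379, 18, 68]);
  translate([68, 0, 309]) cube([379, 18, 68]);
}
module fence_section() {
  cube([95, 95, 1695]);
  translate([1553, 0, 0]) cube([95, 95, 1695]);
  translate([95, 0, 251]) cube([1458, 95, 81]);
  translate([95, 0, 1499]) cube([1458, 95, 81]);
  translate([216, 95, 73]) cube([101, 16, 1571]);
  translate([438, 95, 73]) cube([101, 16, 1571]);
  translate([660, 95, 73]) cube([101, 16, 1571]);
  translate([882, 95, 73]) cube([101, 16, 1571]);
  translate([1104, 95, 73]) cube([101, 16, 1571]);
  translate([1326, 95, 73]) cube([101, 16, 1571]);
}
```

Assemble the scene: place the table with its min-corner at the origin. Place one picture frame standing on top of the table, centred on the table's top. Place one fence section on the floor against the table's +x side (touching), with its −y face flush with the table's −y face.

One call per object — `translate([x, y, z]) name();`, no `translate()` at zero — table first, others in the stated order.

table();
translate([145, 404, 740]) picture_frame();
translate([805, 0, 0]) fence_section();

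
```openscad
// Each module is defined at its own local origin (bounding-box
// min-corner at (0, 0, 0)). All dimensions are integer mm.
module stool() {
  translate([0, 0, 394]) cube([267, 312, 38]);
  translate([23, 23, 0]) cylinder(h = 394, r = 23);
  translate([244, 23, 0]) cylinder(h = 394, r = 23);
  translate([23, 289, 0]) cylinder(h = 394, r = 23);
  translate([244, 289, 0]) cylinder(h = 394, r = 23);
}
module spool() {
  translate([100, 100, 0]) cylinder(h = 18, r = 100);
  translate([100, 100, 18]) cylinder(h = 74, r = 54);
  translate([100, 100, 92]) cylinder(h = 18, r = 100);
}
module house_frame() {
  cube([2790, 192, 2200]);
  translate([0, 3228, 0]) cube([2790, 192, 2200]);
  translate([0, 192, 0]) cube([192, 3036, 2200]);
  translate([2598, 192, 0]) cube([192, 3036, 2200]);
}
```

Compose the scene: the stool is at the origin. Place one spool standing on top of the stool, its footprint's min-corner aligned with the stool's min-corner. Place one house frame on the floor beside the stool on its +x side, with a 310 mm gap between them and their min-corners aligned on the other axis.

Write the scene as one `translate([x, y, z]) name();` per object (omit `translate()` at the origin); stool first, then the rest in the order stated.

stool();
translate([0, 0, 432]) spool();
translate([577, 0, 0]) house_frame();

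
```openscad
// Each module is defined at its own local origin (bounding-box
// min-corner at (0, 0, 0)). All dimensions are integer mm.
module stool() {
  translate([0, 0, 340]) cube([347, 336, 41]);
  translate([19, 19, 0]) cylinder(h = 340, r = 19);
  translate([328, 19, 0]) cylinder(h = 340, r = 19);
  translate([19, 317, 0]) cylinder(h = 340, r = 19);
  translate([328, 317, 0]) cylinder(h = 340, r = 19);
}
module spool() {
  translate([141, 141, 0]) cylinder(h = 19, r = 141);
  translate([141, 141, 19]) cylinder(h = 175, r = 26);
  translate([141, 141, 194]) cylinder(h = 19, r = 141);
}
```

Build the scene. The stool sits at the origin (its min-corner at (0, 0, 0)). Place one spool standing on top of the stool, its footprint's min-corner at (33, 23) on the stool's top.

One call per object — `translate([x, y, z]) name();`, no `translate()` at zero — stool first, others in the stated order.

stool();
translate([33, 23, 381]) spool();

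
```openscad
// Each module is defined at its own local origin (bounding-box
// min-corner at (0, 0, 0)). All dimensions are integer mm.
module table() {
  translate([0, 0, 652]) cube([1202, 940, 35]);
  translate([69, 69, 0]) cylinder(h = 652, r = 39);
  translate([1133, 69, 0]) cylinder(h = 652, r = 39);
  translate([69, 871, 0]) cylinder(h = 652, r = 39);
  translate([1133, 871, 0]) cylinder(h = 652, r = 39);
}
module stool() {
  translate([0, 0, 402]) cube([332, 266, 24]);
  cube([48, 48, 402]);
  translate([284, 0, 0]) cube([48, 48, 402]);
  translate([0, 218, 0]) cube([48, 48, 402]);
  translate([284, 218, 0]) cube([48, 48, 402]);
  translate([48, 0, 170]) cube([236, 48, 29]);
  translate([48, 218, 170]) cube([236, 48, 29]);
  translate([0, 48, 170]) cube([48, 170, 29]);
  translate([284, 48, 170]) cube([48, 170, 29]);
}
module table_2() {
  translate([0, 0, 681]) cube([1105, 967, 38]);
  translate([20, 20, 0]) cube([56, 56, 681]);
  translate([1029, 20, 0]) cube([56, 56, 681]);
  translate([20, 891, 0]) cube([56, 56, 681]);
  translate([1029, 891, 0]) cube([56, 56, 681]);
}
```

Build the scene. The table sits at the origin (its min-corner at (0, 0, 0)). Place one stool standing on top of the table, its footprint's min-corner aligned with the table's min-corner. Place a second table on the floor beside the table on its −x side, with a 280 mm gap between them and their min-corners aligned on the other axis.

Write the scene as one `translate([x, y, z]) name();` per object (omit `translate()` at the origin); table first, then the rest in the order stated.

table();
translate([0, 0, 687]) stool();
translate([-1385, 0, 0]) table_2();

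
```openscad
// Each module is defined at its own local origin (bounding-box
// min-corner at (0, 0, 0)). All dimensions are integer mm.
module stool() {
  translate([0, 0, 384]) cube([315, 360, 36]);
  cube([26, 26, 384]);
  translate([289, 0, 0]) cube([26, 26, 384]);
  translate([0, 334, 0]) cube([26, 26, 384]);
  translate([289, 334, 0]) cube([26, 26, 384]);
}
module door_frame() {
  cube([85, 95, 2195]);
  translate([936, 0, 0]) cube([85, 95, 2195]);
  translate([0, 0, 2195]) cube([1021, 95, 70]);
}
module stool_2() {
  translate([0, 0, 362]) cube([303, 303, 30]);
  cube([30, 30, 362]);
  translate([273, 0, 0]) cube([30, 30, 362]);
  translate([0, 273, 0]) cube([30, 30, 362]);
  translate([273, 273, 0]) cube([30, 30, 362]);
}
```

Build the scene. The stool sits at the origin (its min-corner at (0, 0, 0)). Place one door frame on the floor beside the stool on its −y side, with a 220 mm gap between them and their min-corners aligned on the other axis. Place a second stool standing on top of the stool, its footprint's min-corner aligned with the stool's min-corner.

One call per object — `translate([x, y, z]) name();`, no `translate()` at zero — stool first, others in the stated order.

stool();
translate([0, -315, 0]) door_frame();
translate([0, 0, 420]) stool_2();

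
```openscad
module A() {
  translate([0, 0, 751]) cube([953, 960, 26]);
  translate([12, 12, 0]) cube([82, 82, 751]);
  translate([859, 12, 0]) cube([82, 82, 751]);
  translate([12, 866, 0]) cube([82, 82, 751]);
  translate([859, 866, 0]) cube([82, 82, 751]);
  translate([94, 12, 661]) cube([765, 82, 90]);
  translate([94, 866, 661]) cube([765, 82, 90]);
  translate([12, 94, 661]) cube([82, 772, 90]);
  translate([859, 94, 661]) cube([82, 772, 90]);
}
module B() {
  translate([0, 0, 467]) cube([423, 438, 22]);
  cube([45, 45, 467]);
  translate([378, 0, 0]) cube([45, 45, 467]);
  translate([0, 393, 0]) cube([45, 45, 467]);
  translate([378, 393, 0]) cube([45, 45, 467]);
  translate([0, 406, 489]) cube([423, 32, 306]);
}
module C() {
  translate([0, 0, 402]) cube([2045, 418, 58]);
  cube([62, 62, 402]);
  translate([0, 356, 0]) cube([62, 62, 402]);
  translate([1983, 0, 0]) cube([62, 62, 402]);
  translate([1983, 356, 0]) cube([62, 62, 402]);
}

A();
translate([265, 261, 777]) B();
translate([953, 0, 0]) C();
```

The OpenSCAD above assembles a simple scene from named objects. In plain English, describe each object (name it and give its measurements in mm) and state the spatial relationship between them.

A is a table with a 953×960 mm rectangular top, 26 mm thick, top surface at z = 777 mm, supported by four 82×82 mm square legs, each inset 12 mm from the nearest pair of top edges, running from the floor. Four apron rails, 82 mm thick and 90 mm tall, run between adjacent legs with their top edges flush with the underside of the top and their outer faces flush with the legs' outer faces.

B is a chair. The seat is a 423×438×22 mm slab with its top at z = 489 mm, on four 45×45 mm corner legs (flush with the seat edges, standing on z = 0). A flat backrest 32 mm thick, 306 mm tall, spans the full seat width and rises from the seat top along its +y edge, rear face flush with the rear of the seat.

C is a long wooden bench with a 2045 mm (x) × 418 mm (y) seat, 58 mm thick, its top surface 460 mm above the floor. Four 62 mm square legs at the seat corners, flush with the edges, run from z = 0 to the seat underside.

The chair is on top of the table, centred. The bench is against the table's +x side, with their −y faces flush.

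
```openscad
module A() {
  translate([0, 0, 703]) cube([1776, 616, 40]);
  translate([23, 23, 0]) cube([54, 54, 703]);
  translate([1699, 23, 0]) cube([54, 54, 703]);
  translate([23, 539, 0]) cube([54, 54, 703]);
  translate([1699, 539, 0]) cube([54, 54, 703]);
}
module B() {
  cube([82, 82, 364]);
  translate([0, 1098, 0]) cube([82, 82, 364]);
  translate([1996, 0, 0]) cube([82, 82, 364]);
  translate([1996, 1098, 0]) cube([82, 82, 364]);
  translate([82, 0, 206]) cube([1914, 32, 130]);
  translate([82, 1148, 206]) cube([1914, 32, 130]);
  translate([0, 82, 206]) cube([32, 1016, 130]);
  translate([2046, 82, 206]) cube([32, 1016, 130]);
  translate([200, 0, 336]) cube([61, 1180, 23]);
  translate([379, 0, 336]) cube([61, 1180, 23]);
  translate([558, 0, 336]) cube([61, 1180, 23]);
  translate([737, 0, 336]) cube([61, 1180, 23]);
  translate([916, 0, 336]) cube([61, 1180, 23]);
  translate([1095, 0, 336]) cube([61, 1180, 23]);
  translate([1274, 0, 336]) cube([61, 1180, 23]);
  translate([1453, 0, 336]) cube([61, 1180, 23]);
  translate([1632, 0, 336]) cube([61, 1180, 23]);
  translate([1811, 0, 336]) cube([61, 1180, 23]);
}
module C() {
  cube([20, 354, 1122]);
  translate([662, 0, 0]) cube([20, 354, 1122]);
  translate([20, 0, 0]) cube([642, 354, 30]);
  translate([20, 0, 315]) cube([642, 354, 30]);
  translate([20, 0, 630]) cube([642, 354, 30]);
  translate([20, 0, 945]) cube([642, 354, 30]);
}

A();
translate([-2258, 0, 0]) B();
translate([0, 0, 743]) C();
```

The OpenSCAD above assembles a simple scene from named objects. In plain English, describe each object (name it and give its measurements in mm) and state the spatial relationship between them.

A is a table: top 1776 mm (x) × 616 mm (y), 40 mm thick, upper face at z = 743 mm, on four 54×54 mm square legs, each inset 23 mm from the nearest pair of top edges, running from z = 0 to the bottom of the top.

B is a bed frame 2078 mm long (x) by 1180 mm wide (y). Four 82×82 mm corner posts, 364 mm tall, at the corners of the footprint. Four rails of 32 mm thickness and 130 mm height run between adjacent posts with their undersides at z = 206 mm, their outer faces flush with the outside of the frame (the two x-running rails run between the posts' inner faces; the two y-running rails run between the posts' inner faces). 10 slats, each 61 mm wide (x) and 23 mm thick, lie across the top of the two x-running rails, running the full 1180 mm width of the frame in y; the slats are evenly spaced along x between the inner faces of the end posts with equal gaps (rounded down to the nearest mm) at the −x end and between each pair — any rounding remainder accumulates at the +x end.

C is an open bookshelf. Two side panels, each 20 mm thick, 354 mm deep and 1122 mm tall, stand 682 mm apart (outside-to-outside). Between them sit 4 shelves, each 30 mm thick and 354 mm deep, spanning the full gap between the sides. The bottom shelf rests on the floor (its underside at z = 0) and the clear gap between one shelf's top and the next shelf's underside is 285 mm.

The bed frame is on the floor beside the table on its −x side. The bookshelf is on top of the table.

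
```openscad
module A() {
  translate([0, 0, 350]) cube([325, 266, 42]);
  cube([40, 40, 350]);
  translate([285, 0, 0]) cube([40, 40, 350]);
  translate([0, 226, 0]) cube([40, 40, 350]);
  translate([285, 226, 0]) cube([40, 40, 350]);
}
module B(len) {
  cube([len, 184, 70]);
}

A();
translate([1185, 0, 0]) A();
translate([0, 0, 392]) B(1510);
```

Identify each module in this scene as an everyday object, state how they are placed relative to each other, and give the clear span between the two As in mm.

A is a stool. B is a beam. A beam spans the tops of two stools. The clear span between the two stools is 860 mm.

Second stool starts at x = 1185; first ends at x = 325; clear span = 1185 − 325 = 860 mm.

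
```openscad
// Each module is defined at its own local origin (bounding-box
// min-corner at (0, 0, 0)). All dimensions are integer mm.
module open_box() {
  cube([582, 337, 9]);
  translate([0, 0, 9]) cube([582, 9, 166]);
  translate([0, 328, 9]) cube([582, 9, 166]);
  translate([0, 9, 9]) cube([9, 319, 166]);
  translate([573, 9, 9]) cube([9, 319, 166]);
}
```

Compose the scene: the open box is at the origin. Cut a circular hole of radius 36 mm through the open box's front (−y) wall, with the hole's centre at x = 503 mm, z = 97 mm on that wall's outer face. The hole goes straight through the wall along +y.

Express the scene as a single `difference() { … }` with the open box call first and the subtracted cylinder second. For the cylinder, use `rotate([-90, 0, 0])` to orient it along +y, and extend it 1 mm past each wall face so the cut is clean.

difference() {
  open_box();
  translate([503, -1, 97]) rotate([-90, 0, 0]) cylinder(h = 11, r = 36);
}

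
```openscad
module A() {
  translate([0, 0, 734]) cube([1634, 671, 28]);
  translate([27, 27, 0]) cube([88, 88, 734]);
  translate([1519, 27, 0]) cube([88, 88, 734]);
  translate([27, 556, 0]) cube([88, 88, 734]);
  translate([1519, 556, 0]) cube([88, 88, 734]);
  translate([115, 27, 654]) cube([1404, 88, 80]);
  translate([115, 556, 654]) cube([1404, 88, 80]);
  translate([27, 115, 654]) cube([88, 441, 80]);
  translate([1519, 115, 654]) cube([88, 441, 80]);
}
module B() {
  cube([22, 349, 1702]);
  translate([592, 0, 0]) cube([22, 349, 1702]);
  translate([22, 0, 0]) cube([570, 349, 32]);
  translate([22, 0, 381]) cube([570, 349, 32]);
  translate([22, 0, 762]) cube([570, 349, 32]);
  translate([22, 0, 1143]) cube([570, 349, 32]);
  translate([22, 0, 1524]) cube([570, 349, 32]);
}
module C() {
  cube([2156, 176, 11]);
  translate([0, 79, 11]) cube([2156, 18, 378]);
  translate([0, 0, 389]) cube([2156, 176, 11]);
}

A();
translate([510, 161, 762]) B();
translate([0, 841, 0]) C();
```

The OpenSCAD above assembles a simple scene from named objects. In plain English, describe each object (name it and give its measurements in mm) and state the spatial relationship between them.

A is a rectangular dining table. The top is 1634×671×28 mm with its upper surface at z = 762 mm. It stands on four 88×88 mm square legs, each inset 27 mm from the nearest pair of top edges, running from the floor to the underside of the top. Four apron rails, 88 mm thick and 80 mm tall, run between adjacent legs with their top edges flush with the underside of the top and their outer faces flush with the legs' outer faces.

B is an open bookshelf. Two side panels, each 22 mm thick, 349 mm deep and 1702 mm tall, stand 614 mm apart (outside-to-outside). Between them sit 5 shelves, each 32 mm thick and 349 mm deep, spanning the full gap between the sides. The bottom shelf rests on the floor (its underside at z = 0) and the clear gap between one shelf's top and the next shelf's underside is 349 mm.

C is an I-beam lying along x, 2156 mm long. Overall section height 400 mm. Two flanges 176 mm wide (y) and 11 mm thick, one on the floor and one at the top; a web 18 mm thick runs between them, centred on the flange width.

The bookshelf is on top of the table, centred. The I-beam is on the floor beside the table on its +y side.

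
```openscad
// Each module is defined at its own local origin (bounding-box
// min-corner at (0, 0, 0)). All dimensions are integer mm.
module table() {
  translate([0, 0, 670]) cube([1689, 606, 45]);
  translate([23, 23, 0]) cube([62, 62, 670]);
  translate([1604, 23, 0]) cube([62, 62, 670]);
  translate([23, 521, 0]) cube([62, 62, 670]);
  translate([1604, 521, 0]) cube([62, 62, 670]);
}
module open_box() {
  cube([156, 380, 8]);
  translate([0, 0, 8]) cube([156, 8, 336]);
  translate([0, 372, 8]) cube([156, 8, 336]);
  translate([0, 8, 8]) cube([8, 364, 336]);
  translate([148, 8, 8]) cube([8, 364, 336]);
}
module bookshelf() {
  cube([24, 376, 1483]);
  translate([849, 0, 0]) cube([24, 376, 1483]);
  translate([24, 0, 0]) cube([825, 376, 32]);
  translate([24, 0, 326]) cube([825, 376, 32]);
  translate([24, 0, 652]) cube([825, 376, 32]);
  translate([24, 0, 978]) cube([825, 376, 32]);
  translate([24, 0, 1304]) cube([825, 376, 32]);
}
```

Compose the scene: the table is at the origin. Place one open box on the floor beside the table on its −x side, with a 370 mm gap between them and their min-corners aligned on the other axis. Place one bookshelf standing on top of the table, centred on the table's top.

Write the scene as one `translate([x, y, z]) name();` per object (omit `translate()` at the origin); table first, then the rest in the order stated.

table();
translate([-526, 0, 0]) open_box();
translate([408, 115, 715]) bookshelf();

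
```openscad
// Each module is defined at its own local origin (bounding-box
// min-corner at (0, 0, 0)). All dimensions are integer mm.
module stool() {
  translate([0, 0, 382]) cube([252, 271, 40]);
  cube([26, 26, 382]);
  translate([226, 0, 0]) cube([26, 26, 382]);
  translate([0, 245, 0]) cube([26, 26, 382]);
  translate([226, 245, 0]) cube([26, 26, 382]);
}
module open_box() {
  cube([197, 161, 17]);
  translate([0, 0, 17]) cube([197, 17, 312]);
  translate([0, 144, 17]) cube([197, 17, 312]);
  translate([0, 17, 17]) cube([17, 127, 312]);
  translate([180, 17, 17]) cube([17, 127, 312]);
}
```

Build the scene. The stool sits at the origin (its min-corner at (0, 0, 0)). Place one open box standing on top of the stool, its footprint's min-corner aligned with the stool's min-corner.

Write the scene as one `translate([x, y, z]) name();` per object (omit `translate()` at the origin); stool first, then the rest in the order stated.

stool();
translate([0, 0, 422]) open_box();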